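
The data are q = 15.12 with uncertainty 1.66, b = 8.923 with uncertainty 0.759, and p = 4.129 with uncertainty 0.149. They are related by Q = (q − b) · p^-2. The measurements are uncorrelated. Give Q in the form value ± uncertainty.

Let u = q − b = 6.197. δu = √(δq² + δb²) = √(2.76 + 0.576) = 1.83, so δu/u = 0.295.
Q is then a monomial in u, p:
δQ/Q = √((δu/u)² + (-2·δp/p)²) = √(0.0868 + 0.00521) = 0.303
Q = 0.3635, so δQ = 0.303 × 0.3635 = 0.110.

0.3635 ± 0.110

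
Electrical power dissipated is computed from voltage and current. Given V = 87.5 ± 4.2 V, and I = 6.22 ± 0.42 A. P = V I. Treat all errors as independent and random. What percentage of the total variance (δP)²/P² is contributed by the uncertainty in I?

(δP/P)² = (1·δV/V)² + (1·δI/I)²
  V term: (1×0.0480)² = 0.00230
  I term: (1×0.0675)² = 0.00456
Total = 0.00686. Share from I = 0.00456/0.00686 = 0.664.

66.4%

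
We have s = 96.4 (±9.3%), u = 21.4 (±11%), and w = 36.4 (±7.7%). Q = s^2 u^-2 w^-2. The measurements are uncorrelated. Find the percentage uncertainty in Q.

32.7%

Since Q is a product/quotient, work with relative uncertainties:
  (2·δs/s)² = (2×0.0930)² = 0.0346;  (-2·δu/u)² = (-2×0.110)² = 0.0484;  (-2·δw/w)² = (-2×0.0770)² = 0.0237
δQ/Q = √(0.107) = 0.327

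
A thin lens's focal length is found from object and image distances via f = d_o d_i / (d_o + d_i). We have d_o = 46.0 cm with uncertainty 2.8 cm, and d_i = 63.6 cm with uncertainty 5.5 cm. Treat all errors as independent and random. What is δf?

1.35 cm

∂f/∂d_o = (d_i/(d_o+d_i))² = 0.337;  ∂f/∂d_i = (d_o/(d_o+d_i))² = 0.176
δf = √((∂f/∂d_o · δd_o)² + (∂f/∂d_i · δd_i)²) = √(0.889 + 0.939) = 1.35 cm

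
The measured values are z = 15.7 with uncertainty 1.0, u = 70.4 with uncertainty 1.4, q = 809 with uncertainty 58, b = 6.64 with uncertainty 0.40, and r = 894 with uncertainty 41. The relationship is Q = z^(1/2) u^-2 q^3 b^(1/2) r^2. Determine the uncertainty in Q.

Since Q is a product/quotient, work with relative uncertainties:
  (½·δz/z)² = (0.5×0.0637)² = 0.00101;  (-2·δu/u)² = (-2×0.0199)² = 0.00158;  (3·δq/q)² = (3×0.0717)² = 0.0463;  (½·δb/b)² = (0.5×0.0602)² = 0.000907;  (2·δr/r)² = (2×0.0459)² = 0.00841
δQ/Q = √(0.0582) = 0.241
Q = 8.72e+11, so δQ = 0.241 × 8.72e+11 = 2.1e+11.

2.1e+11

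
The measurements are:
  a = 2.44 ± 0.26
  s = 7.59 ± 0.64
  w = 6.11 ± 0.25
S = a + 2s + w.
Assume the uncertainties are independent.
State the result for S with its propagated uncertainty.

23.7 ± 1.33

For a sum/difference, combine absolute errors in quadrature:
  (δa)² = 0.0676;  (2·δs)² = 1.64;  (δw)² = 0.0625
δS = √(1.77) = 1.33
S = 23.7.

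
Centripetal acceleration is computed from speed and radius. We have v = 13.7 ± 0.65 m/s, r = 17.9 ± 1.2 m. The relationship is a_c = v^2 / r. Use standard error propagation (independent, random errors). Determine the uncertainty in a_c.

1.22 m/s^2

For a monomial a_c ∝ v^2, r^-1, fractional errors add in quadrature:
  (2·δv/v)² = (2×0.0474)² = 0.00900;  (-1·δr/r)² = (-1×0.0670)² = 0.00449
δa_c/a_c = √(0.0135) = 0.116
a_c = 10.5 m/s^2, so δa_c = 0.116 × 10.5 = 1.22 m/s^2.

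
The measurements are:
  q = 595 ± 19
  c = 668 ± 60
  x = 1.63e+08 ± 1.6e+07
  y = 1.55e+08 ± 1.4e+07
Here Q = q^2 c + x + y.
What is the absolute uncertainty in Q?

Let p = q^2·c = 2.36e+08. δp/p = √((2·δq/q)² + (1·δc/c)²) = √(0.00408 + 0.00807) = 0.110, so δp = 2.61e+07.
Q = p + x + y: δQ = √(δp² + δx² + δy²) = √(6.79e+14 + 2.56e+14 + 1.96e+14) = 3.36e+07

3.36e+07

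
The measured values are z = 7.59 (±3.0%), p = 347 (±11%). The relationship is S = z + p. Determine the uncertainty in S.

38.2

Each term contributes (cᵢ δxᵢ)² to (δS)²:
  (δz)² = 0.0518;  (δp)² = 1460
δS = √(1460) = 38.2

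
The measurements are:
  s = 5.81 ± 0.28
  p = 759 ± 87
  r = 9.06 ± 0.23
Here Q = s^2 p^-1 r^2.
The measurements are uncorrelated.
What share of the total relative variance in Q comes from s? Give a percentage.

(δQ/Q)² = (2·δs/s)² + (-1·δp/p)² + (2·δr/r)²
  s term: (2×0.0482)² = 0.00929
  p term: (-1×0.115)² = 0.0131
  r term: (2×0.0254)² = 0.00258
Total = 0.0250. Share from s = 0.00929/0.0250 = 0.372.

37.2%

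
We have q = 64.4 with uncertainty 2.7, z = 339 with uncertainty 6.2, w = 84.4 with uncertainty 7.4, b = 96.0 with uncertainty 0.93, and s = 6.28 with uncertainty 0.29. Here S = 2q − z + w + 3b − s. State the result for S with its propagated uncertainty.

Absolute uncertainties add in quadrature for a linear combination:
  (2·δq)² = 29.2;  (δz)² = 38.4;  (δw)² = 54.8;  (3·δb)² = 7.78;  (δs)² = 0.0841
δS = √(130) = 11.4
S = 156.

156 ± 11.4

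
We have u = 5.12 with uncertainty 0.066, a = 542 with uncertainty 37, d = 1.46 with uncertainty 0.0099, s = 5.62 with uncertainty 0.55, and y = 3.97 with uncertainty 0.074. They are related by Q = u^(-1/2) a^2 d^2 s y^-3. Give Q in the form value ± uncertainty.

Products/powers → add relative errors in quadrature, weighted by exponent:
  (−½·δu/u)² = (-0.5×0.0129)² = 4.15e-05;  (2·δa/a)² = (2×0.0683)² = 0.0186;  (2·δd/d)² = (2×0.00678)² = 0.000184;  (1·δs/s)² = (1×0.0979)² = 0.00958;  (-3·δy/y)² = (-3×0.0186)² = 0.00313
δQ/Q = √(0.0316) = 0.178
Q = 24900, so δQ = 0.178 × 24900 = 4420.

24900 ± 4420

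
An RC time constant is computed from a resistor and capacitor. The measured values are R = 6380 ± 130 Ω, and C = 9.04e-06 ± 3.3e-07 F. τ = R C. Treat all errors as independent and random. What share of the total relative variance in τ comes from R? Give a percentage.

(δτ/τ)² = (1·δR/R)² + (1·δC/C)²
  R term: (1×0.0204)² = 0.000415
  C term: (1×0.0365)² = 0.00133
Total = 0.00175. Share from R = 0.000415/0.00175 = 0.238.

23.8%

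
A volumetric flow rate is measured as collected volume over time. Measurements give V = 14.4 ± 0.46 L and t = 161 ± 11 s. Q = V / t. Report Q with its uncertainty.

0.0894 ± 0.00675 L/s

Each factor contributes (exponent × relative error)² to (δQ/Q)²:
  (1·δV/V)² = (1×0.0319)² = 0.00102;  (-1·δt/t)² = (-1×0.0683)² = 0.00467
δQ/Q = √(0.00569) = 0.0754
Q = 0.0894 L/s, so δQ = 0.0754 × 0.0894 = 0.00675 L/s.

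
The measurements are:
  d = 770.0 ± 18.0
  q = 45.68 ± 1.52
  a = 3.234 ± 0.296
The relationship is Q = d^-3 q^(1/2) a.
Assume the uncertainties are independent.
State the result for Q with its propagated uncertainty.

(4.788 ± 0.558) × 10^-8

Products/powers → add relative errors in quadrature, weighted by exponent:
  (-3·δd/d)² = (-3×0.0234)² = 0.00492;  (½·δq/q)² = (0.5×0.0333)² = 0.000277;  (1·δa/a)² = (1×0.0915)² = 0.00838
δQ/Q = √(0.0136) = 0.117
Q = 4.788e-08, so δQ = 0.117 × 4.788e-08 = 5.58e-09.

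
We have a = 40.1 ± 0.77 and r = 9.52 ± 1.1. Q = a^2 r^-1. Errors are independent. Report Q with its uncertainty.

For a monomial Q ∝ a^2, r^-1, fractional errors add in quadrature:
  (2·δa/a)² = (2×0.0192)² = 0.00147;  (-1·δr/r)² = (-1×0.116)² = 0.0134
δQ/Q = √(0.0148) = 0.122
Q = 169, so δQ = 0.122 × 169 = 20.6.

169 ± 20.6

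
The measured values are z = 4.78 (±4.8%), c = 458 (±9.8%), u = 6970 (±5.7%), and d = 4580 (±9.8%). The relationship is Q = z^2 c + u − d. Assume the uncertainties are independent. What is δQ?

1560

Let p = z^2·c = 10500. δp/p = √((2·δz/z)² + (1·δc/c)²) = √(0.00922 + 0.00960) = 0.137, so δp = 1440.
Q = p + u − d: δQ = √(δp² + δu² + δd²) = √(2.06e+06 + 1.58e+05 + 2.01e+05) = 1560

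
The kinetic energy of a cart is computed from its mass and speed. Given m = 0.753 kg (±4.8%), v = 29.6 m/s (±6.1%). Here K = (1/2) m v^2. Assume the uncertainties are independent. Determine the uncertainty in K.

Since K is a product/quotient, work with relative uncertainties:
  (1·δm/m)² = (1×0.0480)² = 0.00230;  (2·δv/v)² = (2×0.0610)² = 0.0149
δK/K = √(0.0172) = 0.131
K = 330 J, so δK = 0.131 × 330 = 43.2 J.

43.2 J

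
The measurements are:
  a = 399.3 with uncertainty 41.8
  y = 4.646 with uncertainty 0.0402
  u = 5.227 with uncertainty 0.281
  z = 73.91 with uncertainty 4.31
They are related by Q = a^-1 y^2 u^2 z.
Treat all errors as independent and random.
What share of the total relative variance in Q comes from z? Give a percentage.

(δQ/Q)² = (-1·δa/a)² + (2·δy/y)² + (2·δu/u)² + (1·δz/z)²
  a term: (-1×0.105)² = 0.0110
  y term: (2×0.00865)² = 0.000299
  u term: (2×0.0538)² = 0.0116
  z term: (1×0.0583)² = 0.00340
Total = 0.0262. Share from z = 0.00340/0.0262 = 0.130.

13.0%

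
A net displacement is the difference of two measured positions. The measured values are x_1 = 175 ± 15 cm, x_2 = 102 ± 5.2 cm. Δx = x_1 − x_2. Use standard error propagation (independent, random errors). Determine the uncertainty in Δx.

For a sum/difference, combine absolute errors in quadrature:
  (δx_1)² = 225;  (δx_2)² = 27.0
δΔx = √(252) = 15.9 cm

15.9 cm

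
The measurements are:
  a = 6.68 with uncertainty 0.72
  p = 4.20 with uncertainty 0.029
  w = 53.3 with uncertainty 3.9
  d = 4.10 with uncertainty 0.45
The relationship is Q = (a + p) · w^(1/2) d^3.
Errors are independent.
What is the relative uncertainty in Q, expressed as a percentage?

33.8%

Let u = a + p = 10.9. δu = √(δa² + δp²) = √(0.518 + 0.000841) = 0.721, so δu/u = 0.0662.
Q is then a monomial in u, w, d:
δQ/Q = √((δu/u)² + (½·δw/w)² + (3·δd/d)²) = √(0.00439 + 0.00134 + 0.108) = 0.338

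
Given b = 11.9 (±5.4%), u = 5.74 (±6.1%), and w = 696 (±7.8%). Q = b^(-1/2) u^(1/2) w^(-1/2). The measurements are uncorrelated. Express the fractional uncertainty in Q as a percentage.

Each factor contributes (exponent × relative error)² to (δQ/Q)²:
  (−½·δb/b)² = (-0.5×0.0540)² = 0.000729;  (½·δu/u)² = (0.5×0.0610)² = 0.000930;  (−½·δw/w)² = (-0.5×0.0780)² = 0.00152
δQ/Q = √(0.00318) = 0.0564

5.64%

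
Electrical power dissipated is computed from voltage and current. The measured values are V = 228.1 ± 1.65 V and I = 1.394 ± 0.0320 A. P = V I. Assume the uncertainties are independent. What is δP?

7.65 W

P is a product of powers, so relative uncertainties combine in quadrature:
  (1·δV/V)² = (1×0.00723)² = 5.23e-05;  (1·δI/I)² = (1×0.0230)² = 0.000527
δP/P = √(0.000579) = 0.0241
P = 318.0 W, so δP = 0.0241 × 318.0 = 7.65 W.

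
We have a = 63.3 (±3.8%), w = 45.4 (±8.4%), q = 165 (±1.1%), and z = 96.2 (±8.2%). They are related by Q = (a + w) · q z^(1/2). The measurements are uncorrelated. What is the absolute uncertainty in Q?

Let u = a + w = 109. δu = √(δa² + δw²) = √(5.79 + 14.5) = 4.51, so δu/u = 0.0415.
Q is then a monomial in u, q, z:
δQ/Q = √((δu/u)² + (1·δq/q)² + (½·δz/z)²) = √(0.00172 + 0.000121 + 0.00168) = 0.0594
Q = 1.76e+05, so δQ = 0.0594 × 1.76e+05 = 10400.

10400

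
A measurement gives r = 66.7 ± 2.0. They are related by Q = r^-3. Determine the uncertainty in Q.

Q ∝ r^-3, so δQ/Q = |-3| · δr/r = 3 × 0.0300 = 0.0900.
Q = 3.37e-06, so δQ = 0.0900 × 3.37e-06 = 3.03e-07.

3.03e-07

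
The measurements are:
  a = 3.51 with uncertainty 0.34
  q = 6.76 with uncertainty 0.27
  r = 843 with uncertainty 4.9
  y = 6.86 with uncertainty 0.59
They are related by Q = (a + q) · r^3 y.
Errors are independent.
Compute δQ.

4.11e+09

Let u = a + q = 10.3. δu = √(δa² + δq²) = √(0.116 + 0.0729) = 0.434, so δu/u = 0.0423.
Q is then a monomial in u, r, y:
δQ/Q = √((δu/u)² + (3·δr/r)² + (1·δy/y)²) = √(0.00179 + 0.000304 + 0.00740) = 0.0974
Q = 4.22e+10, so δQ = 0.0974 × 4.22e+10 = 4.11e+09.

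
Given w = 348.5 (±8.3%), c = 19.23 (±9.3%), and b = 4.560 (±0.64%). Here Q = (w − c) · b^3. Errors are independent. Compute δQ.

2810

Let u = w − c = 329.3. δu = √(δw² + δc²) = √(837 + 3.20) = 29.0, so δu/u = 0.0880.
Q is then a monomial in u, b:
δQ/Q = √((δu/u)² + (3·δb/b)²) = √(0.00775 + 0.000369) = 0.0901
Q = 31220, so δQ = 0.0901 × 31220 = 2810.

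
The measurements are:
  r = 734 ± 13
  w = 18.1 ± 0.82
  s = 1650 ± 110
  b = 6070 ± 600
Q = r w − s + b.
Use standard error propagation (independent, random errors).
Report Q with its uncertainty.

Let p = r·w = 13300. δp/p = √((1·δr/r)² + (1·δw/w)²) = √(0.000314 + 0.00205) = 0.0486, so δp = 646.
Q = p − s + b: δQ = √(δp² + δs² + δb²) = √(4.18e+05 + 12100 + 3.6e+05) = 889
Q = 17700.

17700 ± 889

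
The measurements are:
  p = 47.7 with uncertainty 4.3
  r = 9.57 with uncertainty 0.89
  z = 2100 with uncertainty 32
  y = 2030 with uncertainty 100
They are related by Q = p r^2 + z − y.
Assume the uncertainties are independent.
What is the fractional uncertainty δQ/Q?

0.205

Let w = p·r^2 = 4370. δw/w = √((1·δp/p)² + (2·δr/r)²) = √(0.00813 + 0.0346) = 0.207, so δw = 903.
Q = w + z − y: δQ = √(δw² + δz² + δy²) = √(8.15e+05 + 1020 + 10000) = 909
Q = 4440, so δQ/Q = 909/4440 = 0.205.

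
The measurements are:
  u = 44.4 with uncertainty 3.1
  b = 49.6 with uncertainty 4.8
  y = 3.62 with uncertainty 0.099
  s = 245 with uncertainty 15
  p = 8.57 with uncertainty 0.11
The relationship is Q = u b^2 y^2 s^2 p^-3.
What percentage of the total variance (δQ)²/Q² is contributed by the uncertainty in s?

24.3%

(δQ/Q)² = (1·δu/u)² + (2·δb/b)² + (2·δy/y)² + (2·δs/s)² + (-3·δp/p)²
  u term: (1×0.0698)² = 0.00487
  b term: (2×0.0968)² = 0.0375
  y term: (2×0.0273)² = 0.00299
  s term: (2×0.0612)² = 0.0150
  p term: (-3×0.0128)² = 0.00148
Total = 0.0618. Share from s = 0.0150/0.0618 = 0.243.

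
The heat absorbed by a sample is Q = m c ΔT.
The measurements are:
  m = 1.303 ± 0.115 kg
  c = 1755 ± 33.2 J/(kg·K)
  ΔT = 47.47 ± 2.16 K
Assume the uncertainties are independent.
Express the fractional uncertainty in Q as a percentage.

Q is a product of powers, so relative uncertainties combine in quadrature:
  (1·δm/m)² = (1×0.0883)² = 0.00779;  (1·δc/c)² = (1×0.0189)² = 0.000358;  (1·δΔT/ΔT)² = (1×0.0455)² = 0.00207
δQ/Q = √(0.0102) = 0.101

10.1%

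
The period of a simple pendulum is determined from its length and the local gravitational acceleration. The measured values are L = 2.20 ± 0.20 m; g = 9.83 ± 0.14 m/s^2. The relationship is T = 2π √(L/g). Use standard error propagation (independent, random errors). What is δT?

0.137 s

Each factor contributes (exponent × relative error)² to (δT/T)²:
  (½·δL/L)² = (0.5×0.0909)² = 0.00207;  (−½·δg/g)² = (-0.5×0.0142)² = 5.07e-05
δT/T = √(0.00212) = 0.0460
T = 2.97 s, so δT = 0.0460 × 2.97 = 0.137 s.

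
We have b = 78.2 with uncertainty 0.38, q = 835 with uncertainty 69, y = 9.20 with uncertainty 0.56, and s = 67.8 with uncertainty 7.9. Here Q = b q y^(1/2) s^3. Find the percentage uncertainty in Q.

36.1%

Q is a product of powers, so relative uncertainties combine in quadrature:
  (1·δb/b)² = (1×0.00486)² = 2.36e-05;  (1·δq/q)² = (1×0.0826)² = 0.00683;  (½·δy/y)² = (0.5×0.0609)² = 0.000926;  (3·δs/s)² = (3×0.117)² = 0.122
δQ/Q = √(0.130) = 0.361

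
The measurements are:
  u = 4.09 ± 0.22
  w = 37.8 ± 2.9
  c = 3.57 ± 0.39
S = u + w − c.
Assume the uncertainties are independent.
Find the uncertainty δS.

S is a linear combination, so absolute uncertainties add in quadrature:
  (δu)² = 0.0484;  (δw)² = 8.41;  (δc)² = 0.152
δS = √(8.61) = 2.93

2.93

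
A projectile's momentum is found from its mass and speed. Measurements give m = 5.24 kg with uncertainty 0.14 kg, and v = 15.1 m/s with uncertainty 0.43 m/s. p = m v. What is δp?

Each factor contributes (exponent × relative error)² to (δp/p)²:
  (1·δm/m)² = (1×0.0267)² = 0.000714;  (1·δv/v)² = (1×0.0285)² = 0.000811
δp/p = √(0.00152) = 0.0390
p = 79.1 kg·m/s, so δp = 0.0390 × 79.1 = 3.09 kg·m/s.

3.09 kg·m/s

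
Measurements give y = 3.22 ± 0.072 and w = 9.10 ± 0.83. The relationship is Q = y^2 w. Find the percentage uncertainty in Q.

10.2%

Relative error in a monomial: (δQ/Q)² = Σ (nᵢ · δxᵢ/xᵢ)².
  (2·δy/y)² = (2×0.0224)² = 0.00200;  (1·δw/w)² = (1×0.0912)² = 0.00832
δQ/Q = √(0.0103) = 0.102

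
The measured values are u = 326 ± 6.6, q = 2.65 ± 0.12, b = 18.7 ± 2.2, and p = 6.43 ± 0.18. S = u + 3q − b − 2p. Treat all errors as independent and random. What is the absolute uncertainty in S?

Each term contributes (cᵢ δxᵢ)² to (δS)²:
  (δu)² = 43.6;  (3·δq)² = 0.130;  (δb)² = 4.84;  (2·δp)² = 0.130
δS = √(48.7) = 6.98

6.98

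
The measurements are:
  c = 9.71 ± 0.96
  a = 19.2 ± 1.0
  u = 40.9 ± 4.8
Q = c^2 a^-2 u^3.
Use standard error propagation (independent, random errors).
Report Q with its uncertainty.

Since Q is a product/quotient, work with relative uncertainties:
  (2·δc/c)² = (2×0.0989)² = 0.0391;  (-2·δa/a)² = (-2×0.0521)² = 0.0109;  (3·δu/u)² = (3×0.117)² = 0.124
δQ/Q = √(0.174) = 0.417
Q = 17500, so δQ = 0.417 × 17500 = 7300.

17500 ± 7300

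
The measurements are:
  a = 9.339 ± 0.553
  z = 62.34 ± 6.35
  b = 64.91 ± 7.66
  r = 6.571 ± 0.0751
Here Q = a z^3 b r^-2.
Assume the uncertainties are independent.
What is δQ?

1.13e+06

Since Q is a product/quotient, work with relative uncertainties:
  (1·δa/a)² = (1×0.0592)² = 0.00351;  (3·δz/z)² = (3×0.102)² = 0.0934;  (1·δb/b)² = (1×0.118)² = 0.0139;  (-2·δr/r)² = (-2×0.0114)² = 0.000522
δQ/Q = √(0.111) = 0.334
Q = 3.401e+06, so δQ = 0.334 × 3.401e+06 = 1.13e+06.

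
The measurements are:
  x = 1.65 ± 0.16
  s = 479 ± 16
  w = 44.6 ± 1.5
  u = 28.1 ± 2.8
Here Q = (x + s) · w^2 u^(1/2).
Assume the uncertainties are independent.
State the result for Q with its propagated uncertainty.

Let h = x + s = 481. δh = √(δx² + δs²) = √(0.0256 + 256) = 16.0, so δh/h = 0.0333.
Q is then a monomial in h, w, u:
δQ/Q = √((δh/h)² + (2·δw/w)² + (½·δu/u)²) = √(0.00111 + 0.00452 + 0.00248) = 0.0901
Q = 5.07e+06, so δQ = 0.0901 × 5.07e+06 = 4.57e+05.

(5.07 ± 0.457) × 10^6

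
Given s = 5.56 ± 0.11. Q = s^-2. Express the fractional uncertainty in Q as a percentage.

3.96%

Q ∝ s^-2, so δQ/Q = |-2| · δs/s = 2 × 0.0198 = 0.0396.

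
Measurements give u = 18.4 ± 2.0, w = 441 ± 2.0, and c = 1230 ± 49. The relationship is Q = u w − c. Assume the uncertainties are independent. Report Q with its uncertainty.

Let p = u·w = 8110. δp/p = √((1·δu/u)² + (1·δw/w)²) = √(0.0118 + 2.06e-05) = 0.109, so δp = 883.
Q = p − c: δQ = √(δp² + δc²) = √(7.79e+05 + 2400) = 884
Q = 6880.

6880 ± 884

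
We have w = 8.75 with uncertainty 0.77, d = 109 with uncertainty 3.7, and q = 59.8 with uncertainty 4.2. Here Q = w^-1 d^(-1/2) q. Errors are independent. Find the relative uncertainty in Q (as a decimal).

0.114

Each factor contributes (exponent × relative error)² to (δQ/Q)²:
  (-1·δw/w)² = (-1×0.0880)² = 0.00774;  (−½·δd/d)² = (-0.5×0.0339)² = 0.000288;  (1·δq/q)² = (1×0.0702)² = 0.00493
δQ/Q = √(0.0130) = 0.114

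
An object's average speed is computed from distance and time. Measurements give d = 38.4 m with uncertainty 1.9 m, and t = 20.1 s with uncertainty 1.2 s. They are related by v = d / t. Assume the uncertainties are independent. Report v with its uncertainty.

Since v is a product/quotient, work with relative uncertainties:
  (1·δd/d)² = (1×0.0495)² = 0.00245;  (-1·δt/t)² = (-1×0.0597)² = 0.00356
δv/v = √(0.00601) = 0.0775
v = 1.91 m/s, so δv = 0.0775 × 1.91 = 0.148 m/s.

1.91 ± 0.148 m/s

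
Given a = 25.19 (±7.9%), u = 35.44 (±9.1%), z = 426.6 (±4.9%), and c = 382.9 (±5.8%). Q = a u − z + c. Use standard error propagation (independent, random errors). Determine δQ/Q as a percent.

Let p = a·u = 892.7. δp/p = √((1·δa/a)² + (1·δu/u)²) = √(0.00624 + 0.00828) = 0.121, so δp = 108.
Q = p − z + c: δQ = √(δp² + δz² + δc²) = √(11600 + 437 + 493) = 112
Q = 849.0, so δQ/Q = 112/849.0 = 0.132.

13.2%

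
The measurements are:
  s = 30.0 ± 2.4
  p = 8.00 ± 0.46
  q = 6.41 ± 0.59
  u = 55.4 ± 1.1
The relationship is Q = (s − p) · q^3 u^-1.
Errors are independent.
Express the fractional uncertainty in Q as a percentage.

Let w = s − p = 22.0. δw = √(δs² + δp²) = √(5.76 + 0.212) = 2.44, so δw/w = 0.111.
Q is then a monomial in w, q, u:
δQ/Q = √((δw/w)² + (3·δq/q)² + (-1·δu/u)²) = √(0.0123 + 0.0762 + 0.000394) = 0.298

29.8%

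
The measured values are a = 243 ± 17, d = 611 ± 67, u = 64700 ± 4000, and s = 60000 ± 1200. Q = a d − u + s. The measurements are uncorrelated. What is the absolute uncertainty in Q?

Let p = a·d = 1.48e+05. δp/p = √((1·δa/a)² + (1·δd/d)²) = √(0.00489 + 0.0120) = 0.130, so δp = 19300.
Q = p − u + s: δQ = √(δp² + δu² + δs²) = √(3.73e+08 + 1.6e+07 + 1.44e+06) = 19800

19800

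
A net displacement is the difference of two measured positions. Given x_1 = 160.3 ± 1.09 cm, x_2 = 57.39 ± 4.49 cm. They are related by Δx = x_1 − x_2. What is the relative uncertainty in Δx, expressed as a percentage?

4.49%

For a sum/difference, combine absolute errors in quadrature:
  (δx_1)² = 1.19;  (δx_2)² = 20.2
δΔx = √(21.3) = 4.62 cm
Δx = 102.9 cm, so δΔx/Δx = 4.62/102.9 = 0.0449.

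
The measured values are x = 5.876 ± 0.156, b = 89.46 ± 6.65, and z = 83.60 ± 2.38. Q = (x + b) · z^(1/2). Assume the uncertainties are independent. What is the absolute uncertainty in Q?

Let u = x + b = 95.34. δu = √(δx² + δb²) = √(0.0243 + 44.2) = 6.65, so δu/u = 0.0698.
Q is then a monomial in u, z:
δQ/Q = √((δu/u)² + (½·δz/z)²) = √(0.00487 + 0.000203) = 0.0712
Q = 871.7, so δQ = 0.0712 × 871.7 = 62.1.

62.1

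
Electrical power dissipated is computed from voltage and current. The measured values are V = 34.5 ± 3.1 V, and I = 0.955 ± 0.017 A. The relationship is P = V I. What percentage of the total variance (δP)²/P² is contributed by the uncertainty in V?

(δP/P)² = (1·δV/V)² + (1·δI/I)²
  V term: (1×0.0899)² = 0.00807
  I term: (1×0.0178)² = 0.000317
Total = 0.00839. Share from V = 0.00807/0.00839 = 0.962.

96.2%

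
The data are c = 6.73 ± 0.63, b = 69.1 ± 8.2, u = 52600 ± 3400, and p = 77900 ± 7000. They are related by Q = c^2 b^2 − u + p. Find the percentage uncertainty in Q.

Let w = c^2·b^2 = 2.16e+05. δw/w = √((2·δc/c)² + (2·δb/b)²) = √(0.0351 + 0.0563) = 0.302, so δw = 65400.
Q = w − u + p: δQ = √(δw² + δu² + δp²) = √(4.27e+09 + 1.16e+07 + 4.9e+07) = 65800
Q = 2.42e+05, so δQ/Q = 65800/2.42e+05 = 0.273.

27.3%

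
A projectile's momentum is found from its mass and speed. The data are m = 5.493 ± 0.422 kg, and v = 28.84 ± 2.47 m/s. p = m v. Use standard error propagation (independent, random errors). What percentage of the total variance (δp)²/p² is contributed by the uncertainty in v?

55.4%

(δp/p)² = (1·δm/m)² + (1·δv/v)²
  m term: (1×0.0768)² = 0.00590
  v term: (1×0.0856)² = 0.00734
Total = 0.0132. Share from v = 0.00734/0.0132 = 0.554.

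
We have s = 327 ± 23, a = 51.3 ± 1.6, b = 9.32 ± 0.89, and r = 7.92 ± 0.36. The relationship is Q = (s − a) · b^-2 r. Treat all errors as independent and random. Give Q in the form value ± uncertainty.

Let u = s − a = 276. δu = √(δs² + δa²) = √(529 + 2.56) = 23.1, so δu/u = 0.0836.
Q is then a monomial in u, b, r:
δQ/Q = √((δu/u)² + (-2·δb/b)² + (1·δr/r)²) = √(0.00699 + 0.0365 + 0.00207) = 0.213
Q = 25.1, so δQ = 0.213 × 25.1 = 5.36.

25.1 ± 5.36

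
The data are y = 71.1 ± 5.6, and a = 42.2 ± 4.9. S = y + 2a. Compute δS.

Sums and differences: (δS)² = Σ (cᵢ δxᵢ)².
  (δy)² = 31.4;  (2·δa)² = 96.0
δS = √(127) = 11.3

11.3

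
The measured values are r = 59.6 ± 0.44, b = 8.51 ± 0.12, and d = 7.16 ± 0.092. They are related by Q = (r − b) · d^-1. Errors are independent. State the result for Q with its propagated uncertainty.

7.14 ± 0.112

Let u = r − b = 51.1. δu = √(δr² + δb²) = √(0.194 + 0.0144) = 0.456, so δu/u = 0.00893.
Q is then a monomial in u, d:
δQ/Q = √((δu/u)² + (-1·δd/d)²) = √(7.97e-05 + 0.000165) = 0.0156
Q = 7.14, so δQ = 0.0156 × 7.14 = 0.112.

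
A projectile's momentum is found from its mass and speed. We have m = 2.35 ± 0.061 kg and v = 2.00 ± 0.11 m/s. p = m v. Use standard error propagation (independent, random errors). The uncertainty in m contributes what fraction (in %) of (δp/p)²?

18.2%

(δp/p)² = (1·δm/m)² + (1·δv/v)²
  m term: (1×0.0260)² = 0.000674
  v term: (1×0.0550)² = 0.00302
Total = 0.00370. Share from m = 0.000674/0.00370 = 0.182.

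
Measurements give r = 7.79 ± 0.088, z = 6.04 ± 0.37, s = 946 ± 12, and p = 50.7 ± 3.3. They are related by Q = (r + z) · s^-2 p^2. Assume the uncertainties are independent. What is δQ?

Let u = r + z = 13.8. δu = √(δr² + δz²) = √(0.00774 + 0.137) = 0.380, so δu/u = 0.0275.
Q is then a monomial in u, s, p:
δQ/Q = √((δu/u)² + (-2·δs/s)² + (2·δp/p)²) = √(0.000756 + 0.000644 + 0.0169) = 0.135
Q = 0.0397, so δQ = 0.135 × 0.0397 = 0.00538.

0.00538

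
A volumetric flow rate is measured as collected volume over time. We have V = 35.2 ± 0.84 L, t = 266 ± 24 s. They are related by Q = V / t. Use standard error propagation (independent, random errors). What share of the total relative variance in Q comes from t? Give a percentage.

(δQ/Q)² = (1·δV/V)² + (-1·δt/t)²
  V term: (1×0.0239)² = 0.000569
  t term: (-1×0.0902)² = 0.00814
Total = 0.00871. Share from t = 0.00814/0.00871 = 0.935.

93.5%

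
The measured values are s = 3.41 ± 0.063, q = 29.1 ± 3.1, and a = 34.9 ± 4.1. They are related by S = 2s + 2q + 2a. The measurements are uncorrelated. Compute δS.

Absolute uncertainties add in quadrature for a linear combination:
  (2·δs)² = 0.0159;  (2·δq)² = 38.4;  (2·δa)² = 67.2
δS = √(106) = 10.3

10.3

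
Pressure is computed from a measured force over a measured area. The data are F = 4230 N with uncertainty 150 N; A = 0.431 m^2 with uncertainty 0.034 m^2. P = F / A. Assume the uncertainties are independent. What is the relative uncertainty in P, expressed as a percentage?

8.65%

For a monomial P ∝ F, A^-1, fractional errors add in quadrature:
  (1·δF/F)² = (1×0.0355)² = 0.00126;  (-1·δA/A)² = (-1×0.0789)² = 0.00622
δP/P = √(0.00748) = 0.0865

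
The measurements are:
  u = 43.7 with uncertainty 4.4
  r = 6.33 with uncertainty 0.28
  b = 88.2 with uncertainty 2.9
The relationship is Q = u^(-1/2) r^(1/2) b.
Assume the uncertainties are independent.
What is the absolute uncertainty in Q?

For a monomial Q ∝ u^(-1/2), r^(1/2), b, fractional errors add in quadrature:
  (−½·δu/u)² = (-0.5×0.101)² = 0.00253;  (½·δr/r)² = (0.5×0.0442)² = 0.000489;  (1·δb/b)² = (1×0.0329)² = 0.00108
δQ/Q = √(0.00410) = 0.0641
Q = 33.6, so δQ = 0.0641 × 33.6 = 2.15.

2.15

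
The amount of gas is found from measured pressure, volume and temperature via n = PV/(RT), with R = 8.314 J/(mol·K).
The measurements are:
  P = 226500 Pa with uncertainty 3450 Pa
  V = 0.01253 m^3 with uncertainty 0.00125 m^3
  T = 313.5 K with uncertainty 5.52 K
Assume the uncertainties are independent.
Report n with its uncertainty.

Since n is a product/quotient, work with relative uncertainties:
  (1·δP/P)² = (1×0.0152)² = 0.000232;  (1·δV/V)² = (1×0.0998)² = 0.00995;  (-1·δT/T)² = (-1×0.0176)² = 0.000310
δn/n = √(0.0105) = 0.102
n = 1.089 mol, so δn = 0.102 × 1.089 = 0.112 mol.

1.089 ± 0.112 mol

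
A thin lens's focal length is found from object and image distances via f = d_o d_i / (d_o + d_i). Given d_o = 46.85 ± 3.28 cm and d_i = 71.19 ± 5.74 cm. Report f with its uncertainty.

28.26 ± 1.50 cm

∂f/∂d_o = (d_i/(d_o+d_i))² = 0.364;  ∂f/∂d_i = (d_o/(d_o+d_i))² = 0.158
δf = √((∂f/∂d_o · δd_o)² + (∂f/∂d_i · δd_i)²) = √(1.42 + 0.818) = 1.50 cm
f = 28.26 cm.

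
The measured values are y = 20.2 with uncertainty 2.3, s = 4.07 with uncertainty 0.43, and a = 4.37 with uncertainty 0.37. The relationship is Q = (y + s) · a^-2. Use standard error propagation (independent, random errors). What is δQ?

0.248

Let u = y + s = 24.3. δu = √(δy² + δs²) = √(5.29 + 0.185) = 2.34, so δu/u = 0.0964.
Q is then a monomial in u, a:
δQ/Q = √((δu/u)² + (-2·δa/a)²) = √(0.00929 + 0.0287) = 0.195
Q = 1.27, so δQ = 0.195 × 1.27 = 0.248.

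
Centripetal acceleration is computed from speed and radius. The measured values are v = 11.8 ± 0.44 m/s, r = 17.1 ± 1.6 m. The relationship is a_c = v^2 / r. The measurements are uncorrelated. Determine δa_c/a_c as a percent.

12.0%

a_c is a product of powers, so relative uncertainties combine in quadrature:
  (2·δv/v)² = (2×0.0373)² = 0.00556;  (-1·δr/r)² = (-1×0.0936)² = 0.00875
δa_c/a_c = √(0.0143) = 0.120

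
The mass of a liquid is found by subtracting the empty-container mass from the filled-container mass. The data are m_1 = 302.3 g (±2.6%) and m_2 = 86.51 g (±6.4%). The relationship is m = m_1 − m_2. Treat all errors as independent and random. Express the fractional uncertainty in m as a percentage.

4.46%

m is a linear combination, so absolute uncertainties add in quadrature:
  (δm_1)² = 61.8;  (δm_2)² = 30.7
δm = √(92.4) = 9.61 g
m = 215.8 g, so δm/m = 9.61/215.8 = 0.0446.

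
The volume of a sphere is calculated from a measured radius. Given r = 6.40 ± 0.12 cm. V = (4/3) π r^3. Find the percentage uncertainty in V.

V ∝ r^3, so δV/V = |3| · δr/r = 3 × 0.0187 = 0.0562.

5.62%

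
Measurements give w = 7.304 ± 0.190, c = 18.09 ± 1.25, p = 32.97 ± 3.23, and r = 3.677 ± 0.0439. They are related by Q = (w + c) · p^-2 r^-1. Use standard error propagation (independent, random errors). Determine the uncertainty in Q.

0.00129

Let u = w + c = 25.39. δu = √(δw² + δc²) = √(0.0361 + 1.56) = 1.26, so δu/u = 0.0498.
Q is then a monomial in u, p, r:
δQ/Q = √((δu/u)² + (-2·δp/p)² + (-1·δr/r)²) = √(0.00248 + 0.0384 + 0.000143) = 0.203
Q = 0.006353, so δQ = 0.203 × 0.006353 = 0.00129.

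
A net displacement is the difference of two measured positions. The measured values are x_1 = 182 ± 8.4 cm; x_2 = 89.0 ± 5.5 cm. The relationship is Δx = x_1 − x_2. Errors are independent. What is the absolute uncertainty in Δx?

Δx is a linear combination, so absolute uncertainties add in quadrature:
  (δx_1)² = 70.6;  (δx_2)² = 30.2
δΔx = √(101) = 10.0 cm

10.0 cm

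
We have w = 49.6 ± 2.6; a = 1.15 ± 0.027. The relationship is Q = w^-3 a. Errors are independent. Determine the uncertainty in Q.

Products/powers → add relative errors in quadrature, weighted by exponent:
  (-3·δw/w)² = (-3×0.0524)² = 0.0247;  (1·δa/a)² = (1×0.0235)² = 0.000551
δQ/Q = √(0.0253) = 0.159
Q = 9.42e-06, so δQ = 0.159 × 9.42e-06 = 1.5e-06.

1.5e-06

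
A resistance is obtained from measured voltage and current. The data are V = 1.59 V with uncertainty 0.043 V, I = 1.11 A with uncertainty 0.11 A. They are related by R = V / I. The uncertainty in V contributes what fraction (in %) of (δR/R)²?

(δR/R)² = (1·δV/V)² + (-1·δI/I)²
  V term: (1×0.0270)² = 0.000731
  I term: (-1×0.0991)² = 0.00982
Total = 0.0106. Share from V = 0.000731/0.0106 = 0.0693.

6.93%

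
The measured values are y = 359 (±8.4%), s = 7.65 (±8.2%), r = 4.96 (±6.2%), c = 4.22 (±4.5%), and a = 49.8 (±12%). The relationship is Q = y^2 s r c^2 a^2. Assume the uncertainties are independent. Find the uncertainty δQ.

Relative error in a monomial: (δQ/Q)² = Σ (nᵢ · δxᵢ/xᵢ)².
  (2·δy/y)² = (2×0.0840)² = 0.0282;  (1·δs/s)² = (1×0.0820)² = 0.00672;  (1·δr/r)² = (1×0.0620)² = 0.00384;  (2·δc/c)² = (2×0.0450)² = 0.00810;  (2·δa/a)² = (2×0.120)² = 0.0576
δQ/Q = √(0.104) = 0.323
Q = 2.16e+11, so δQ = 0.323 × 2.16e+11 = 6.98e+10.

6.98e+10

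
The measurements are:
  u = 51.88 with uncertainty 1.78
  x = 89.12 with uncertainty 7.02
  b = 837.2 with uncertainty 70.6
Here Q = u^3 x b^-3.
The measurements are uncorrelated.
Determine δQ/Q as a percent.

28.4%

Q is a product of powers, so relative uncertainties combine in quadrature:
  (3·δu/u)² = (3×0.0343)² = 0.0106;  (1·δx/x)² = (1×0.0788)² = 0.00620;  (-3·δb/b)² = (-3×0.0843)² = 0.0640
δQ/Q = √(0.0808) = 0.284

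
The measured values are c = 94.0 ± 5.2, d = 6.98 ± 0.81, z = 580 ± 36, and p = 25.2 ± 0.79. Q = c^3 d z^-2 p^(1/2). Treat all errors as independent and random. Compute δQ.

For a monomial Q ∝ c^3, d, z^-2, p^(1/2), fractional errors add in quadrature:
  (3·δc/c)² = (3×0.0553)² = 0.0275;  (1·δd/d)² = (1×0.116)² = 0.0135;  (-2·δz/z)² = (-2×0.0621)² = 0.0154;  (½·δp/p)² = (0.5×0.0313)² = 0.000246
δQ/Q = √(0.0567) = 0.238
Q = 86.5, so δQ = 0.238 × 86.5 = 20.6.

20.6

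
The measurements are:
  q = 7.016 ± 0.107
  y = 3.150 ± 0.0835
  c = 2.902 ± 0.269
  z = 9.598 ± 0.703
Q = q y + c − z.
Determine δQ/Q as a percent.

Let p = q·y = 22.10. δp/p = √((1·δq/q)² + (1·δy/y)²) = √(0.000233 + 0.000703) = 0.0306, so δp = 0.676.
Q = p + c − z: δQ = √(δp² + δc² + δz²) = √(0.457 + 0.0724 + 0.494) = 1.01
Q = 15.40, so δQ/Q = 1.01/15.40 = 0.0657.

6.57%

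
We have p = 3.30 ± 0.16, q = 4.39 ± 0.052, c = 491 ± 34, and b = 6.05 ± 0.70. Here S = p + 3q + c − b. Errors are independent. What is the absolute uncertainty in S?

Sums and differences: (δS)² = Σ (cᵢ δxᵢ)².
  (δp)² = 0.0256;  (3·δq)² = 0.0243;  (δc)² = 1160;  (δb)² = 0.490
δS = √(1160) = 34.0

34.0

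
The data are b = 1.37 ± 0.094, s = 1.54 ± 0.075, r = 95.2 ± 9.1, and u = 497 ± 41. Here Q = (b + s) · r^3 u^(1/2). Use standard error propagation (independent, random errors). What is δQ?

Let w = b + s = 2.91. δw = √(δb² + δs²) = √(0.00884 + 0.00562) = 0.120, so δw/w = 0.0413.
Q is then a monomial in w, r, u:
δQ/Q = √((δw/w)² + (3·δr/r)² + (½·δu/u)²) = √(0.00171 + 0.0822 + 0.00170) = 0.293
Q = 5.6e+07, so δQ = 0.293 × 5.6e+07 = 1.64e+07.

1.64e+07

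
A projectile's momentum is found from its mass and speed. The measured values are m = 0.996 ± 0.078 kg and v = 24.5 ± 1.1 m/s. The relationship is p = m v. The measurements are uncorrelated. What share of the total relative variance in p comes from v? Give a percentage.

(δp/p)² = (1·δm/m)² + (1·δv/v)²
  m term: (1×0.0783)² = 0.00613
  v term: (1×0.0449)² = 0.00202
Total = 0.00815. Share from v = 0.00202/0.00815 = 0.247.

24.7%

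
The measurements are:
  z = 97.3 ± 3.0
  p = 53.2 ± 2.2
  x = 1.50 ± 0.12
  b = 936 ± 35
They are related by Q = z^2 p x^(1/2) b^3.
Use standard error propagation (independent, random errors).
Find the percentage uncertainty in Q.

14.0%

Since Q is a product/quotient, work with relative uncertainties:
  (2·δz/z)² = (2×0.0308)² = 0.00380;  (1·δp/p)² = (1×0.0414)² = 0.00171;  (½·δx/x)² = (0.5×0.0800)² = 0.00160;  (3·δb/b)² = (3×0.0374)² = 0.0126
δQ/Q = √(0.0197) = 0.140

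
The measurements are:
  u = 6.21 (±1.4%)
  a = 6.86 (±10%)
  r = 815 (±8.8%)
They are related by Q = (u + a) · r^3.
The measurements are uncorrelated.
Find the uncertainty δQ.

1.91e+09

Let w = u + a = 13.1. δw = √(δu² + δa²) = √(0.00756 + 0.471) = 0.691, so δw/w = 0.0529.
Q is then a monomial in w, r:
δQ/Q = √((δw/w)² + (3·δr/r)²) = √(0.00280 + 0.0697) = 0.269
Q = 7.08e+09, so δQ = 0.269 × 7.08e+09 = 1.91e+09.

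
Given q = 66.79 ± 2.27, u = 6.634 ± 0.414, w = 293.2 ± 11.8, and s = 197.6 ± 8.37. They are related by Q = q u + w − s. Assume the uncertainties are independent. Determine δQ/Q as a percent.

Let p = q·u = 443.1. δp/p = √((1·δq/q)² + (1·δu/u)²) = √(0.00116 + 0.00389) = 0.0711, so δp = 31.5.
Q = p + w − s: δQ = √(δp² + δw² + δs²) = √(991 + 139 + 70.1) = 34.7
Q = 538.7, so δQ/Q = 34.7/538.7 = 0.0643.

6.43%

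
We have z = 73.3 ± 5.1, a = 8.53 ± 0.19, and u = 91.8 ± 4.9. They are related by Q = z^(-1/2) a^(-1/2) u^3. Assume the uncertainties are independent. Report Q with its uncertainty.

30900 ± 5080

Products/powers → add relative errors in quadrature, weighted by exponent:
  (−½·δz/z)² = (-0.5×0.0696)² = 0.00121;  (−½·δa/a)² = (-0.5×0.0223)² = 0.000124;  (3·δu/u)² = (3×0.0534)² = 0.0256
δQ/Q = √(0.0270) = 0.164
Q = 30900, so δQ = 0.164 × 30900 = 5080.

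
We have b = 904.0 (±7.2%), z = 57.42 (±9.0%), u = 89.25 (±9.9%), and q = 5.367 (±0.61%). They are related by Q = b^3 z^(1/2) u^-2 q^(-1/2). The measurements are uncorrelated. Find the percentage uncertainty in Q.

Q is a product of powers, so relative uncertainties combine in quadrature:
  (3·δb/b)² = (3×0.0720)² = 0.0467;  (½·δz/z)² = (0.5×0.0900)² = 0.00202;  (-2·δu/u)² = (-2×0.0990)² = 0.0392;  (−½·δq/q)² = (-0.5×0.00610)² = 9.3e-06
δQ/Q = √(0.0879) = 0.296

29.6%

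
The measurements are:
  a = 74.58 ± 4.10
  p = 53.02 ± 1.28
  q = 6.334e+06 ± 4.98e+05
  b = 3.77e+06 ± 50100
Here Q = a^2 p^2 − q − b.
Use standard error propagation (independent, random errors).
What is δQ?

1.94e+06

Let w = a^2·p^2 = 1.564e+07. δw/w = √((2·δa/a)² + (2·δp/p)²) = √(0.0121 + 0.00233) = 0.120, so δw = 1.88e+06.
Q = w − q − b: δQ = √(δw² + δq² + δb²) = √(3.53e+12 + 2.48e+11 + 2.51e+09) = 1.94e+06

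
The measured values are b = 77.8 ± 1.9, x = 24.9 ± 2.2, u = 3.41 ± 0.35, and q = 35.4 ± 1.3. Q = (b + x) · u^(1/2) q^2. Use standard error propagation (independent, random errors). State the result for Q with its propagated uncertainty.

Let w = b + x = 103. δw = √(δb² + δx²) = √(3.61 + 4.84) = 2.91, so δw/w = 0.0283.
Q is then a monomial in w, u, q:
δQ/Q = √((δw/w)² + (½·δu/u)² + (2·δq/q)²) = √(0.000801 + 0.00263 + 0.00539) = 0.0940
Q = 2.38e+05, so δQ = 0.0940 × 2.38e+05 = 22300.

(2.38 ± 0.223) × 10^5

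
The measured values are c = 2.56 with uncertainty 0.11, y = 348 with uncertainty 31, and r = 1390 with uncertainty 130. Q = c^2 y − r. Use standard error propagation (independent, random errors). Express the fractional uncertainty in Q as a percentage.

34.9%

Let p = c^2·y = 2280. δp/p = √((2·δc/c)² + (1·δy/y)²) = √(0.00739 + 0.00794) = 0.124, so δp = 282.
Q = p − r: δQ = √(δp² + δr²) = √(79700 + 16900) = 311
Q = 891, so δQ/Q = 311/891 = 0.349.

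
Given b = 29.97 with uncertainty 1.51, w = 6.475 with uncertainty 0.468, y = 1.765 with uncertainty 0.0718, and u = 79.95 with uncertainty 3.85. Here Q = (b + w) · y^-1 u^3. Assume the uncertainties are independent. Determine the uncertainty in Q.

1.65e+06

Let h = b + w = 36.45. δh = √(δb² + δw²) = √(2.28 + 0.219) = 1.58, so δh/h = 0.0434.
Q is then a monomial in h, y, u:
δQ/Q = √((δh/h)² + (-1·δy/y)² + (3·δu/u)²) = √(0.00188 + 0.00165 + 0.0209) = 0.156
Q = 1.055e+07, so δQ = 0.156 × 1.055e+07 = 1.65e+06.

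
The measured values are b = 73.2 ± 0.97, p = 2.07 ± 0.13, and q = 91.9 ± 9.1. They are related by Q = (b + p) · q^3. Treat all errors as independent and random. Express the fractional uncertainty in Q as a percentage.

29.7%

Let u = b + p = 75.3. δu = √(δb² + δp²) = √(0.941 + 0.0169) = 0.979, so δu/u = 0.0130.
Q is then a monomial in u, q:
δQ/Q = √((δu/u)² + (3·δq/q)²) = √(0.000169 + 0.0882) = 0.297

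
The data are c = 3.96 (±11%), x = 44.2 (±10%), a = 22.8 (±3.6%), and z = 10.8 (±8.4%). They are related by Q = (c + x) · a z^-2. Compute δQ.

Let u = c + x = 48.2. δu = √(δc² + δx²) = √(0.190 + 19.5) = 4.44, so δu/u = 0.0922.
Q is then a monomial in u, a, z:
δQ/Q = √((δu/u)² + (1·δa/a)² + (-2·δz/z)²) = √(0.00850 + 0.00130 + 0.0282) = 0.195
Q = 9.41, so δQ = 0.195 × 9.41 = 1.84.

1.84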